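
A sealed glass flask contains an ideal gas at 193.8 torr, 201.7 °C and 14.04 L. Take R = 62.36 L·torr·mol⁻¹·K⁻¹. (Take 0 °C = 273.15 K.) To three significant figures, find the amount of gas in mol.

n ≈ 0.0919 mol

Convert: T = 474.85 K.
PV = nRT ⇒ n = PV/(RT) = (193.8 × 14.04) / (62.36 × 474.85)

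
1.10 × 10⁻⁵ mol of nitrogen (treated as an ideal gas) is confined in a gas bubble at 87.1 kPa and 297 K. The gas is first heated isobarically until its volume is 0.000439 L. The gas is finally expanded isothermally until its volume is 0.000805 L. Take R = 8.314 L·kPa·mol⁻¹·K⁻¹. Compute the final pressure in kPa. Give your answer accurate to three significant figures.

From PV = nRT: V₁ = nRT₁/P₁ = 0.0003118 L.
Isobaric, so V/T is constant: P₂ = P₁; T₂ = T₁·(V₂/V₁) = 418.1 K.
Isothermal, so P V is constant: T₃ = T₂; P₃ = P₂·(V₂/V₃) = 47.50 kPa.

P₃ ≈ 47.5 kPa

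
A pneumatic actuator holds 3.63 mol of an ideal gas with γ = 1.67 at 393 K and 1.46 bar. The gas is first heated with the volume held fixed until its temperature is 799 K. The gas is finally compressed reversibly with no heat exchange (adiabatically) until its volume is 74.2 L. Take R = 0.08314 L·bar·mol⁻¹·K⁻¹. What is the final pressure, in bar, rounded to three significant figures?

P₃ ≈ 3.45 bar

From PV = nRT: V₁ = nRT₁/P₁ = 81.24 L.
V constant ⇒ P ∝ T: V₂ = V₁; P₂ = P₁·(T₂/T₁) = 2.968 bar.
Reversible adiabatic, γ = 1.67: T₃ = T₂·(V₂/V₃)^(γ−1) = 849.0 K; P₃ = P₂·(V₂/V₃)^γ = 3.453 bar.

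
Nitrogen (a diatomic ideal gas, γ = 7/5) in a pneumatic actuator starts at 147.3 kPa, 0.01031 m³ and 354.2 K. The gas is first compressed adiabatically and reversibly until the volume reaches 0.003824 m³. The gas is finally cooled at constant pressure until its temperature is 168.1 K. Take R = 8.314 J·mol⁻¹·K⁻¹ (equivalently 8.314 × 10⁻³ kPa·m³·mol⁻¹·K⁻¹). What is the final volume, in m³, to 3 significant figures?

V₃ ≈ 0.00122 m³

Reversible adiabatic, γ = 7/5: T₂ = T₁·(V₁/V₂)^(γ−1) = 526.7 K; P₂ = P₁·(V₁/V₂)^γ = 590.5 kPa.
Isobaric, so V/T is constant: P₃ = P₂; V₃ = V₂·(T₃/T₂) = 0.001221 m³.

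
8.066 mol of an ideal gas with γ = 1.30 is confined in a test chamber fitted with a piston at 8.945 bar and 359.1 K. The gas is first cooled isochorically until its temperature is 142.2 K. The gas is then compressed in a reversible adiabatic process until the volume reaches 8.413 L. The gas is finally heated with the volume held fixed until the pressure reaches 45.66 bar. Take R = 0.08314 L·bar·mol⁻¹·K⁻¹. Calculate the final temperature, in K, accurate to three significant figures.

From PV = nRT: V₁ = nRT₁/P₁ = 26.92 L.
V constant ⇒ P ∝ T: V₂ = V₁; P₂ = P₁·(T₂/T₁) = 3.542 bar.
Adiabatic (γ = 1.30), T V^(γ−1) and P V^γ constant: T₃ = T₂·(V₂/V₃)^(γ−1) = 201.6 K; P₃ = P₂·(V₂/V₃)^γ = 16.07 bar.
V constant ⇒ P ∝ T: V₄ = V₃; T₄ = T₃·(P₄/P₃) = 572.8 K.

T₄ ≈ 573 K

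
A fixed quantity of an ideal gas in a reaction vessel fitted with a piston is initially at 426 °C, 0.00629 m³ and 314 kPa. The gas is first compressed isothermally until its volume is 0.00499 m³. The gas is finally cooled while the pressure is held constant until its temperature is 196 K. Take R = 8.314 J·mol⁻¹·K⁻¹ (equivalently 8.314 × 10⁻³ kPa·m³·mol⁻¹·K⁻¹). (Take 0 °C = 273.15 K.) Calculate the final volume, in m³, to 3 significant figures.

V₃ ≈ 0.00140 m³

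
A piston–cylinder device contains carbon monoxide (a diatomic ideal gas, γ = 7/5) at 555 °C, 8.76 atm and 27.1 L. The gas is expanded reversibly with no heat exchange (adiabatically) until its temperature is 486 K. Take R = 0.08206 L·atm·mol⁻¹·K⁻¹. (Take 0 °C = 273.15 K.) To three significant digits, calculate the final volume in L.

V₂ ≈ 103 L

Convert: T₁ = 828.1 K.
Adiabatic (γ = 7/5), T V^(γ−1) and P V^γ constant: P₂ = P₁·(T₂/T₁)^(γ/(γ−1)) = 1.356 atm; V₂ = V₁·(T₁/T₂)^(1/(γ−1)) = 102.7 L.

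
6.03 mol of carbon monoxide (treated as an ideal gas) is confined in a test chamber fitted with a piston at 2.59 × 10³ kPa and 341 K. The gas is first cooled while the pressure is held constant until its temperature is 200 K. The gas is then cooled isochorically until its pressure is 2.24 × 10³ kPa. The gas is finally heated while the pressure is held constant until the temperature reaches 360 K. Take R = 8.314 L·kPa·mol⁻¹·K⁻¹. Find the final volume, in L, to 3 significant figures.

V₄ ≈ 8.06 L

From PV = nRT: V₁ = nRT₁/P₁ = 6.601 L.
P constant ⇒ V ∝ T: P₂ = P₁; V₂ = V₁·(T₂/T₁) = 3.871 L.
V constant ⇒ P ∝ T: V₃ = V₂; T₃ = T₂·(P₃/P₂) = 173.0 K.
Isobaric, so V/T is constant: P₄ = P₃; V₄ = V₃·(T₄/T₃) = 8.057 L.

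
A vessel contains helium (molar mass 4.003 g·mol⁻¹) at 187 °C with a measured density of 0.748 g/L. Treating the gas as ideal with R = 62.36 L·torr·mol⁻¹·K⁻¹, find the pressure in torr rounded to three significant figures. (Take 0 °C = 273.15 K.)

P ≈ 5.36e+03 torr

ρ = PM/(RT) ⇒ P = ρRT/M = (0.748 × 62.36 × 460.1) / 4.003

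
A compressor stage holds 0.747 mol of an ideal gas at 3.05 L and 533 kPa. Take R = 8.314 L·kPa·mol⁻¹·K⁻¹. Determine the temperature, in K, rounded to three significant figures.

T ≈ 262 K

PV = nRT ⇒ T = PV/(nR) = (533 × 3.05) / (0.747 × 8.314)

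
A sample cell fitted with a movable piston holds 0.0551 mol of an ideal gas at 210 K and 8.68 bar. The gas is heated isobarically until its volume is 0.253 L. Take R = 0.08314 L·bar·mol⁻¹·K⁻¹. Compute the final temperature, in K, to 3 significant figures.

From PV = nRT: V₁ = nRT₁/P₁ = 0.1108 L.
P constant ⇒ V ∝ T: P₂ = P₁; T₂ = T₁·(V₂/V₁) = 479.4 K.

T₂ ≈ 479 K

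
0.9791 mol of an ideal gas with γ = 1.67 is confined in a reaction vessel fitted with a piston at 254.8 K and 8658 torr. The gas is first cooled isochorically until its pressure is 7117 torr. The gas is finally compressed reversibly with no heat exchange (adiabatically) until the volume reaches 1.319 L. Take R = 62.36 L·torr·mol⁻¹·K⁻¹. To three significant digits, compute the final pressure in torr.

P₃ ≈ 1.19e+04 torr

From PV = nRT: V₁ = nRT₁/P₁ = 1.797 L.
V constant ⇒ P ∝ T: V₂ = V₁; T₂ = T₁·(P₂/P₁) = 209.4 K.
Adiabatic (γ = 1.67), T V^(γ−1) and P V^γ constant: T₃ = T₂·(V₂/V₃)^(γ−1) = 257.7 K; P₃ = P₂·(V₂/V₃)^γ = 1.193e+04 torr.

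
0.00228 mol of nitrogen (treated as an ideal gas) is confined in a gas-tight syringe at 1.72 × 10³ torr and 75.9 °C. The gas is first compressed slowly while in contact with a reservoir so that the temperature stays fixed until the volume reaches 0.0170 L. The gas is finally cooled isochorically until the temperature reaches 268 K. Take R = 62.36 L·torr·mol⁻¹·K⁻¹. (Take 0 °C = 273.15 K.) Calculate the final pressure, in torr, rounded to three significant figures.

P₃ ≈ 2.24e+03 torr

Convert: T₁ = 349.0 K.
From PV = nRT: V₁ = nRT₁/P₁ = 0.02885 L.
T constant ⇒ Boyle's law P V = const: T₂ = T₁; P₂ = P₁·(V₁/V₂) = 2919 torr.
V constant ⇒ P ∝ T: V₃ = V₂; P₃ = P₂·(T₃/T₂) = 2241 torr.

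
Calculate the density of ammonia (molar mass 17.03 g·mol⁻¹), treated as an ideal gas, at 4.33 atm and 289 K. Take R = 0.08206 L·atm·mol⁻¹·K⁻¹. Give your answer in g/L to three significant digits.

ρ ≈ 3.11 g/L

ρ = PM/(RT) = (4.33 × 17.03) / (0.08206 × 289.0)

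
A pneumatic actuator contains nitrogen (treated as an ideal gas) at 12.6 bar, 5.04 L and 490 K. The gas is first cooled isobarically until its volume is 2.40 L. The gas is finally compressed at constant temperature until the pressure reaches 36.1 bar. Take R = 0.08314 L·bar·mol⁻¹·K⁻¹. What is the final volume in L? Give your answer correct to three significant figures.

P constant ⇒ V ∝ T: P₂ = P₁; T₂ = T₁·(V₂/V₁) = 233.3 K.
Isothermal, so P V is constant: T₃ = T₂; V₃ = V₂·(P₂/P₃) = 0.8377 L.

V₃ ≈ 0.838 L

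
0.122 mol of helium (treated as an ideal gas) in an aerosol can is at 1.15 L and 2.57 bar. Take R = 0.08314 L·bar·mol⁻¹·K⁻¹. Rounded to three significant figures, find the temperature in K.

PV = nRT ⇒ T = PV/(nR) = (2.57 × 1.15) / (0.122 × 0.08314)

T ≈ 291 K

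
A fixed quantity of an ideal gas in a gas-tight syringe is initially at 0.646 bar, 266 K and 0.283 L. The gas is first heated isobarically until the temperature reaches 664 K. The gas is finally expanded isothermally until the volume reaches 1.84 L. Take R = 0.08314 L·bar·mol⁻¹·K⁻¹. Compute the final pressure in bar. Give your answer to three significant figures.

Isobaric, so V/T is constant: P₂ = P₁; V₂ = V₁·(T₂/T₁) = 0.7064 L.
T constant ⇒ Boyle's law P V = const: T₃ = T₂; P₃ = P₂·(V₂/V₃) = 0.2480 bar.

P₃ ≈ 0.248 bar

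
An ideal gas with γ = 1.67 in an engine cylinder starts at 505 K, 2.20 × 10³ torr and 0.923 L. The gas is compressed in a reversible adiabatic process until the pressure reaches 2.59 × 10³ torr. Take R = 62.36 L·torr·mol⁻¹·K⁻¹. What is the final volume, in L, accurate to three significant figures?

Adiabatic (γ = 1.67), T V^(γ−1) and P V^γ constant: T₂ = T₁·(P₂/P₁)^((γ−1)/γ) = 539.2 K; V₂ = V₁·(P₁/P₂)^(1/γ) = 0.8371 L.

V₂ ≈ 0.837 L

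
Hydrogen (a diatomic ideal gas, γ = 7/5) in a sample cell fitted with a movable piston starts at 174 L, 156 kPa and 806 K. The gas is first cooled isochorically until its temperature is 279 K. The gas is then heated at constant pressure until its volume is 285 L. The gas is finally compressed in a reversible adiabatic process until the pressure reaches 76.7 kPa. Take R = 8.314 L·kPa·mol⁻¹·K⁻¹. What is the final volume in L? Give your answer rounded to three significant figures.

Isochoric, so P/T is constant: V₂ = V₁; P₂ = P₁·(T₂/T₁) = 54.00 kPa.
P constant ⇒ V ∝ T: P₃ = P₂; T₃ = T₂·(V₃/V₂) = 457.0 K.
Adiabatic (γ = 7/5), T V^(γ−1) and P V^γ constant: T₄ = T₃·(P₄/P₃)^((γ−1)/γ) = 505.2 K; V₄ = V₃·(P₃/P₄)^(1/γ) = 221.8 L.

V₄ ≈ 222 L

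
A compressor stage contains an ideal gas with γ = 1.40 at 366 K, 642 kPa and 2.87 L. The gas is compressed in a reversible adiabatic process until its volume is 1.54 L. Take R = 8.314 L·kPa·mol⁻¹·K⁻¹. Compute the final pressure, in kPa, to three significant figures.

P₂ ≈ 1.53e+03 kPa

Reversible adiabatic, γ = 1.40: T₂ = T₁·(V₁/V₂)^(γ−1) = 469.5 K; P₂ = P₁·(V₁/V₂)^γ = 1535 kPa.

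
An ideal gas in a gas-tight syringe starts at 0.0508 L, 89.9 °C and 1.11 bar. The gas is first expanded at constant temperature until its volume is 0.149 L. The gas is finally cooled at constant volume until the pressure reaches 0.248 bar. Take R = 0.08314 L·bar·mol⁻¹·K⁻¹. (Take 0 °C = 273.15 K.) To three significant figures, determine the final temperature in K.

T₃ ≈ 238 K

Convert: T₁ = 363.0 K.
T constant ⇒ Boyle's law P V = const: T₂ = T₁; P₂ = P₁·(V₁/V₂) = 0.3784 bar.
Isochoric, so P/T is constant: V₃ = V₂; T₃ = T₂·(P₃/P₂) = 237.9 K.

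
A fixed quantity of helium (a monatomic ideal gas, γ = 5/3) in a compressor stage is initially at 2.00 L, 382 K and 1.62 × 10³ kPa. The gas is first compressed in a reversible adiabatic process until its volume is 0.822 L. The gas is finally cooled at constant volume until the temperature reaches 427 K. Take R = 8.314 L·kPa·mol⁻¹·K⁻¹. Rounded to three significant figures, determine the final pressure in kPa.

Adiabatic (γ = 5/3), T V^(γ−1) and P V^γ constant: T₂ = T₁·(V₁/V₂)^(γ−1) = 691.0 K; P₂ = P₁·(V₁/V₂)^γ = 7130 kPa.
V constant ⇒ P ∝ T: V₃ = V₂; P₃ = P₂·(T₃/T₂) = 4406 kPa.

P₃ ≈ 4.41e+03 kPa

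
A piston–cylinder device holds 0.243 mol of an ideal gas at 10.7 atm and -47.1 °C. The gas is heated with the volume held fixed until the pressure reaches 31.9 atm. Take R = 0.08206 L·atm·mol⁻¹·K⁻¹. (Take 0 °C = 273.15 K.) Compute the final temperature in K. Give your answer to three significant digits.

Convert: T₁ = 226.0 K.
From PV = nRT: V₁ = nRT₁/P₁ = 0.4213 L.
Isochoric, so P/T is constant: V₂ = V₁; T₂ = T₁·(P₂/P₁) = 673.9 K.

T₂ ≈ 674 K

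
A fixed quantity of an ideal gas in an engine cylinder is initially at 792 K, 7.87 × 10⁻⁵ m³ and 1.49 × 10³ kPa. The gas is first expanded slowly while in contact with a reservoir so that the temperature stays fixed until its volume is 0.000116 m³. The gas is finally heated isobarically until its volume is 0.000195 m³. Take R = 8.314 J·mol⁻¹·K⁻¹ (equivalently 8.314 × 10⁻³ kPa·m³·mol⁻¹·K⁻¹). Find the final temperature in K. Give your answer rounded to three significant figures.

T₃ ≈ 1.33e+03 K

Isothermal, so P V is constant: T₂ = T₁; P₂ = P₁·(V₁/V₂) = 1011 kPa.
P constant ⇒ V ∝ T: P₃ = P₂; T₃ = T₂·(V₃/V₂) = 1331 K.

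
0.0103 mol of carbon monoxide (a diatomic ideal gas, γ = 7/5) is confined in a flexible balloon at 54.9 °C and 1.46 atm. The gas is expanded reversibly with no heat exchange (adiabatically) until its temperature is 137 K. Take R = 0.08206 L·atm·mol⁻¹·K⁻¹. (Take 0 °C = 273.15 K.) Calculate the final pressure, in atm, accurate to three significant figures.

P₂ ≈ 0.0687 atm

Convert: T₁ = 328.0 K.
From PV = nRT: V₁ = nRT₁/P₁ = 0.1899 L.
Adiabatic (γ = 7/5), T V^(γ−1) and P V^γ constant: P₂ = P₁·(T₂/T₁)^(γ/(γ−1)) = 0.06872 atm; V₂ = V₁·(T₁/T₂)^(1/(γ−1)) = 1.685 L.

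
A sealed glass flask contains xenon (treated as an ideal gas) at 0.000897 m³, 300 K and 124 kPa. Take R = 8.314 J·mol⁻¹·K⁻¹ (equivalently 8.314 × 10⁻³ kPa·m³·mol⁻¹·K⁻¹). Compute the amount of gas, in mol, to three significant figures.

n ≈ 0.0446 mol

PV = nRT ⇒ n = PV/(RT) = (124 × 0.000897) / (8.314 × 10⁻³ × 300)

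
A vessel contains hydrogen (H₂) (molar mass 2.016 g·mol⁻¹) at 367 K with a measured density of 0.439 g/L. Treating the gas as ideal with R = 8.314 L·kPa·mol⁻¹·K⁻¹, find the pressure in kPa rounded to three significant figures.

ρ = PM/(RT) ⇒ P = ρRT/M = (0.439 × 8.314 × 367.0) / 2.016

P ≈ 664 kPa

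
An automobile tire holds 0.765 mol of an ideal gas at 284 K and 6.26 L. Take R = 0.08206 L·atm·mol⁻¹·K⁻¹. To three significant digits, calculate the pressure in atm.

P ≈ 2.85 atm

PV = nRT ⇒ P = nRT/V = (0.765 × 0.08206 × 284) / 6.26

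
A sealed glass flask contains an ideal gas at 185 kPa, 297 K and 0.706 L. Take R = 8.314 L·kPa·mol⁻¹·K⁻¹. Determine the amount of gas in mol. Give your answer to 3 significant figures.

n ≈ 0.0529 mol

PV = nRT ⇒ n = PV/(RT) = (185 × 0.706) / (8.314 × 297)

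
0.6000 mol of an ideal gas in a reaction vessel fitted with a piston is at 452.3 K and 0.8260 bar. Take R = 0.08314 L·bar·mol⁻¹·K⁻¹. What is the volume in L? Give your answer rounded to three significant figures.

V ≈ 27.3 L

PV = nRT ⇒ V = nRT/P = (0.6000 × 0.08314 × 452.3) / 0.8260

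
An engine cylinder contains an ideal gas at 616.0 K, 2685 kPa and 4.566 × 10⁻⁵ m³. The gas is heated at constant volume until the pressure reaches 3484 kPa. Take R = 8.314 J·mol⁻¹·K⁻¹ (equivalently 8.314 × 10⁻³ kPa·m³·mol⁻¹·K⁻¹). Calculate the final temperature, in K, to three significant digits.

T₂ ≈ 799 K

Isochoric, so P/T is constant: V₂ = V₁; T₂ = T₁·(P₂/P₁) = 799.3 K.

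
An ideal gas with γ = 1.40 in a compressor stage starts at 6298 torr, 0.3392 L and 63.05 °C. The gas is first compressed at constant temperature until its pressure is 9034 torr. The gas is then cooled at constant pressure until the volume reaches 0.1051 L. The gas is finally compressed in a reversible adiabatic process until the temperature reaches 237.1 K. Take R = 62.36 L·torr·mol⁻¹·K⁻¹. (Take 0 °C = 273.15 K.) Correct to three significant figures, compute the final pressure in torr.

Convert: T₁ = 336.2 K.
Isothermal, so P V is constant: T₂ = T₁; V₂ = V₁·(P₁/P₂) = 0.2365 L.
Isobaric, so V/T is constant: P₃ = P₂; T₃ = T₂·(V₃/V₂) = 149.4 K.
Reversible adiabatic, γ = 1.40: P₄ = P₃·(T₄/T₃)^(γ/(γ−1)) = 4.546e+04 torr; V₄ = V₃·(T₃/T₄)^(1/(γ−1)) = 0.03314 L.

P₄ ≈ 4.55e+04 torr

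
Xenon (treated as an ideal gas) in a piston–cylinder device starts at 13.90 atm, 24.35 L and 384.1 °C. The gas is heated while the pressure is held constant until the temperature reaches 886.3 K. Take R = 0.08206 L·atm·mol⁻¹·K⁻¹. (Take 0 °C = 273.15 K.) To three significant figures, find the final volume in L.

V₂ ≈ 32.8 L

Convert: T₁ = 657.2 K.
P constant ⇒ V ∝ T: P₂ = P₁; V₂ = V₁·(T₂/T₁) = 32.84 L.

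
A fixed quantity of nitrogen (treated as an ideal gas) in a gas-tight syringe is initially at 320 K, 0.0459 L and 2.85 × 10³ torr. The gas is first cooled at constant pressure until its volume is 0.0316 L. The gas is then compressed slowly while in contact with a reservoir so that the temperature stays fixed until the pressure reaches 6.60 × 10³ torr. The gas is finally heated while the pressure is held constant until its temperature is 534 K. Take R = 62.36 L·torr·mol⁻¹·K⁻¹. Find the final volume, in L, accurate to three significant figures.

P constant ⇒ V ∝ T: P₂ = P₁; T₂ = T₁·(V₂/V₁) = 220.3 K.
T constant ⇒ Boyle's law P V = const: T₃ = T₂; V₃ = V₂·(P₂/P₃) = 0.01365 L.
Isobaric, so V/T is constant: P₄ = P₃; V₄ = V₃·(T₄/T₃) = 0.03308 L.

V₄ ≈ 0.0331 L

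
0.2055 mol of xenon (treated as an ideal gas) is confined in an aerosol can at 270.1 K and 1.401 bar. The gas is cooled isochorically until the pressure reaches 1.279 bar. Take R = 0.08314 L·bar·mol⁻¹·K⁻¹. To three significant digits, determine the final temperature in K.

From PV = nRT: V₁ = nRT₁/P₁ = 3.294 L.
V constant ⇒ P ∝ T: V₂ = V₁; T₂ = T₁·(P₂/P₁) = 246.6 K.

T₂ ≈ 247 K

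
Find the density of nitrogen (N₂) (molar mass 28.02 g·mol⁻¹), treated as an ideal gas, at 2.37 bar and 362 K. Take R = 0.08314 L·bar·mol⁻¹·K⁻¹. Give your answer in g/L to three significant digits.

ρ ≈ 2.21 g/L

ρ = PM/(RT) = (2.37 × 28.02) / (0.08314 × 362.0)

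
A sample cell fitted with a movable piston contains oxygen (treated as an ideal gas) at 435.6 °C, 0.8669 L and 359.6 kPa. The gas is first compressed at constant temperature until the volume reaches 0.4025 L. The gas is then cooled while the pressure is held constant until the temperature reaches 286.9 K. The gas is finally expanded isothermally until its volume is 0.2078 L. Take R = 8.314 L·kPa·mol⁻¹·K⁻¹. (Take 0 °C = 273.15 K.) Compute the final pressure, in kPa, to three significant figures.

P₄ ≈ 607 kPa

Convert: T₁ = 708.8 K.
T constant ⇒ Boyle's law P V = const: T₂ = T₁; P₂ = P₁·(V₁/V₂) = 774.5 kPa.
P constant ⇒ V ∝ T: P₃ = P₂; V₃ = V₂·(T₃/T₂) = 0.1629 L.
Isothermal, so P V is constant: T₄ = T₃; P₄ = P₃·(V₃/V₄) = 607.3 kPa.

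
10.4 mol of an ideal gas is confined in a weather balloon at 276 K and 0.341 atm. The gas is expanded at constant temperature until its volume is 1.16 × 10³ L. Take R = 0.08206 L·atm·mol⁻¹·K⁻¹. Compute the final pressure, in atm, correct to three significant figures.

From PV = nRT: V₁ = nRT₁/P₁ = 690.7 L.
T constant ⇒ Boyle's law P V = const: T₂ = T₁; P₂ = P₁·(V₁/V₂) = 0.2031 atm.

P₂ ≈ 0.203 atm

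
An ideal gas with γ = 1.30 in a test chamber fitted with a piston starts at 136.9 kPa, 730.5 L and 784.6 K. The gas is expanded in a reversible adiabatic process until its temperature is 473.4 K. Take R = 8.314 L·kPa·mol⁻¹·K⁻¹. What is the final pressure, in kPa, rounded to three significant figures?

P₂ ≈ 15.3 kPa

Adiabatic (γ = 1.30), T V^(γ−1) and P V^γ constant: P₂ = P₁·(T₂/T₁)^(γ/(γ−1)) = 15.33 kPa; V₂ = V₁·(T₁/T₂)^(1/(γ−1)) = 3936 L.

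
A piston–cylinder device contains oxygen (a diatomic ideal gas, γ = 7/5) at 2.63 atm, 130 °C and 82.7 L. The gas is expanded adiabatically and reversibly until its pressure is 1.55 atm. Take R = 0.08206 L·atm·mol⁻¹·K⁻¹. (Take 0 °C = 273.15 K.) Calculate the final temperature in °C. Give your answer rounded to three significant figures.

T₂ ≈ 73.5 °C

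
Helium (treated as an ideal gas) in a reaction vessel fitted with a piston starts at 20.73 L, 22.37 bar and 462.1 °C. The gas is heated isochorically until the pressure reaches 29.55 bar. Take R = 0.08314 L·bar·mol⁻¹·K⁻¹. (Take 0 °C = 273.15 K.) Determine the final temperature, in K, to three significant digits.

T₂ ≈ 971 K

Convert: T₁ = 735.2 K.
Isochoric, so P/T is constant: V₂ = V₁; T₂ = T₁·(P₂/P₁) = 971.2 K.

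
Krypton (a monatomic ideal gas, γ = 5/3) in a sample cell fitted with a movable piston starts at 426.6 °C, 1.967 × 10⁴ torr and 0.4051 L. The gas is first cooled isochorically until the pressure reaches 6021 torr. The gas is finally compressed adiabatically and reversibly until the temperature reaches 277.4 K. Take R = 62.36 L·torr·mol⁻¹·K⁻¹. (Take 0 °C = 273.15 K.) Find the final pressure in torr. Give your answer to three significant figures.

P₃ ≈ 1.15e+04 torr

Convert: T₁ = 699.8 K.
V constant ⇒ P ∝ T: V₂ = V₁; T₂ = T₁·(P₂/P₁) = 214.2 K.
Reversible adiabatic, γ = 5/3: P₃ = P₂·(T₃/T₂)^(γ/(γ−1)) = 1.149e+04 torr; V₃ = V₂·(T₂/T₃)^(1/(γ−1)) = 0.2749 L.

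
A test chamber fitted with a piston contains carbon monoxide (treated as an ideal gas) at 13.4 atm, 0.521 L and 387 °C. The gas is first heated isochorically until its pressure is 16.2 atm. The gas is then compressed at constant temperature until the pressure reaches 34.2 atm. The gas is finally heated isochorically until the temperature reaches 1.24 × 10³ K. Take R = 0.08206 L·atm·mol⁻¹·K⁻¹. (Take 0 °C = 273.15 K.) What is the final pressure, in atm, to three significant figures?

Convert: T₁ = 660.1 K.
Isochoric, so P/T is constant: V₂ = V₁; T₂ = T₁·(P₂/P₁) = 798.1 K.
Isothermal, so P V is constant: T₃ = T₂; V₃ = V₂·(P₂/P₃) = 0.2468 L.
V constant ⇒ P ∝ T: V₄ = V₃; P₄ = P₃·(T₄/T₃) = 53.14 atm.

P₄ ≈ 53.1 atm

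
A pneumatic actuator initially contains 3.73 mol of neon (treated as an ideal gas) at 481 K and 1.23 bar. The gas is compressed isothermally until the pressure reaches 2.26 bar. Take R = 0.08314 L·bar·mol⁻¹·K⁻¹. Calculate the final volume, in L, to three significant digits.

From PV = nRT: V₁ = nRT₁/P₁ = 121.3 L.
Isothermal, so P V is constant: T₂ = T₁; V₂ = V₁·(P₁/P₂) = 66.00 L.

V₂ ≈ 66.0 L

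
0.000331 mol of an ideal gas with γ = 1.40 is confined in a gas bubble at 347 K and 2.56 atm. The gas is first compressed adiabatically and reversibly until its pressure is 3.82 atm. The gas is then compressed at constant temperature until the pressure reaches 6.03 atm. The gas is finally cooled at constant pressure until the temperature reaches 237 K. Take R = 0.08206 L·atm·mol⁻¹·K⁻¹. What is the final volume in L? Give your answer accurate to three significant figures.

V₄ ≈ 0.00107 L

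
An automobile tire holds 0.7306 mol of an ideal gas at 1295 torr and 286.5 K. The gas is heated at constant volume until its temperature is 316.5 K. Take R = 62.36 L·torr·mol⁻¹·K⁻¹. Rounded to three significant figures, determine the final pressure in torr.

From PV = nRT: V₁ = nRT₁/P₁ = 10.08 L.
V constant ⇒ P ∝ T: V₂ = V₁; P₂ = P₁·(T₂/T₁) = 1431 torr.

P₂ ≈ 1.43e+03 torr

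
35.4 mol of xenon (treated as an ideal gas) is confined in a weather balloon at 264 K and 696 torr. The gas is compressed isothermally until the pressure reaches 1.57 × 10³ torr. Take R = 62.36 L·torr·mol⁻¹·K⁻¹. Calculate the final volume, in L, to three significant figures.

From PV = nRT: V₁ = nRT₁/P₁ = 837.3 L.
Isothermal, so P V is constant: T₂ = T₁; V₂ = V₁·(P₁/P₂) = 371.2 L.

V₂ ≈ 371 L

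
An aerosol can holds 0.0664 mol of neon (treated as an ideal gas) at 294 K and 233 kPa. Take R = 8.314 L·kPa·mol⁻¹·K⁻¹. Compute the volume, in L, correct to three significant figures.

PV = nRT ⇒ V = nRT/P = (0.0664 × 8.314 × 294) / 233

V ≈ 0.697 L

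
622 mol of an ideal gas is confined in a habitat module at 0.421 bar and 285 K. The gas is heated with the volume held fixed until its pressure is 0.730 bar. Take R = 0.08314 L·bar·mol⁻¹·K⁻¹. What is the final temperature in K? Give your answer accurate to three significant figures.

T₂ ≈ 494 K

From PV = nRT: V₁ = nRT₁/P₁ = 3.501e+04 L.
Isochoric, so P/T is constant: V₂ = V₁; T₂ = T₁·(P₂/P₁) = 494.2 K.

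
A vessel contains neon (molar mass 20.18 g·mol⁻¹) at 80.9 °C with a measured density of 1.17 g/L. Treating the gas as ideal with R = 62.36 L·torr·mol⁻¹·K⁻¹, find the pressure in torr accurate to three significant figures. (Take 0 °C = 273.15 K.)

P ≈ 1.28e+03 torr

ρ = PM/(RT) ⇒ P = ρRT/M = (1.17 × 62.36 × 354.0) / 20.18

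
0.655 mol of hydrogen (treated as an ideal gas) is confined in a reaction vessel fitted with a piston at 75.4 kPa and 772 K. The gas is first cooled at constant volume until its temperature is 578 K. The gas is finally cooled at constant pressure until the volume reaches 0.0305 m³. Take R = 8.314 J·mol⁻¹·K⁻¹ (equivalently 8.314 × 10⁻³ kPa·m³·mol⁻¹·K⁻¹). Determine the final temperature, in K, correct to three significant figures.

From PV = nRT: V₁ = nRT₁/P₁ = 0.05576 m³.
Isochoric, so P/T is constant: V₂ = V₁; P₂ = P₁·(T₂/T₁) = 56.45 kPa.
P constant ⇒ V ∝ T: P₃ = P₂; T₃ = T₂·(V₃/V₂) = 316.2 K.

T₃ ≈ 316 K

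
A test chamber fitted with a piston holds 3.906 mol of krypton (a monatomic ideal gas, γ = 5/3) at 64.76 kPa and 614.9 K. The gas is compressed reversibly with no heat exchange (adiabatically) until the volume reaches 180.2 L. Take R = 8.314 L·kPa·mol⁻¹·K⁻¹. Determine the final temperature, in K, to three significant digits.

T₂ ≈ 880 K

From PV = nRT: V₁ = nRT₁/P₁ = 308.3 L.
Adiabatic (γ = 5/3), T V^(γ−1) and P V^γ constant: T₂ = T₁·(V₁/V₂)^(γ−1) = 879.7 K; P₂ = P₁·(V₁/V₂)^γ = 158.5 kPa.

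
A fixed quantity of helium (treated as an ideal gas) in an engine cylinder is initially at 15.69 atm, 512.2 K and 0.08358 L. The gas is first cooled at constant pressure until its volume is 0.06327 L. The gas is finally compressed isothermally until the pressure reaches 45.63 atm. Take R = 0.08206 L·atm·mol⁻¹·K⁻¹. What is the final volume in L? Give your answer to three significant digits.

V₃ ≈ 0.0218 L

P constant ⇒ V ∝ T: P₂ = P₁; T₂ = T₁·(V₂/V₁) = 387.7 K.
Isothermal, so P V is constant: T₃ = T₂; V₃ = V₂·(P₂/P₃) = 0.02176 L.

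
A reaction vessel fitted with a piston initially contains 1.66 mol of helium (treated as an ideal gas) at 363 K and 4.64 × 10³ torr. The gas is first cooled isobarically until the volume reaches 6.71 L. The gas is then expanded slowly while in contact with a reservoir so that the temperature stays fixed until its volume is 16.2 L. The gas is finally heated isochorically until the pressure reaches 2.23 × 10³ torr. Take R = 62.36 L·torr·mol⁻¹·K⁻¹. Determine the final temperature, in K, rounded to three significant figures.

From PV = nRT: V₁ = nRT₁/P₁ = 8.098 L.
P constant ⇒ V ∝ T: P₂ = P₁; T₂ = T₁·(V₂/V₁) = 300.8 K.
Isothermal, so P V is constant: T₃ = T₂; P₃ = P₂·(V₂/V₃) = 1922 torr.
V constant ⇒ P ∝ T: V₄ = V₃; T₄ = T₃·(P₄/P₃) = 349.0 K.

T₄ ≈ 349 K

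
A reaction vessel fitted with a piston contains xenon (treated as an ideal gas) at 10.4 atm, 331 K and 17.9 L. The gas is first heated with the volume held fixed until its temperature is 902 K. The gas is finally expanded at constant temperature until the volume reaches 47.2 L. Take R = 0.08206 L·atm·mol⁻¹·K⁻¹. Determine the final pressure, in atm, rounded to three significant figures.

P₃ ≈ 10.7 atm

Isochoric, so P/T is constant: V₂ = V₁; P₂ = P₁·(T₂/T₁) = 28.34 atm.
T constant ⇒ Boyle's law P V = const: T₃ = T₂; P₃ = P₂·(V₂/V₃) = 10.75 atm.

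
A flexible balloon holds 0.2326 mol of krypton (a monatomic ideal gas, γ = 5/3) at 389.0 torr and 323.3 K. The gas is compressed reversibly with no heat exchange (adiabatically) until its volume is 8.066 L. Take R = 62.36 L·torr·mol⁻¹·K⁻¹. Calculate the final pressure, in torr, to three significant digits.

P₂ ≈ 760 torr

From PV = nRT: V₁ = nRT₁/P₁ = 12.06 L.
Adiabatic (γ = 5/3), T V^(γ−1) and P V^γ constant: T₂ = T₁·(V₁/V₂)^(γ−1) = 422.6 K; P₂ = P₁·(V₁/V₂)^γ = 760.0 torr.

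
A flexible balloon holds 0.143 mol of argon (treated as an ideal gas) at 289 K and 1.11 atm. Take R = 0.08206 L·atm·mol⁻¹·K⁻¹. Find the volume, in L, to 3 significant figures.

V ≈ 3.06 L

PV = nRT ⇒ V = nRT/P = (0.143 × 0.08206 × 289) / 1.11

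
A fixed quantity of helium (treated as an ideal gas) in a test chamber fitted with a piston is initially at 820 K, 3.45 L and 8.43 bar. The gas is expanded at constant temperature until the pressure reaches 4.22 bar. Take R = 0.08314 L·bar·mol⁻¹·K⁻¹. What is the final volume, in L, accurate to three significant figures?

V₂ ≈ 6.89 L

Isothermal, so P V is constant: T₂ = T₁; V₂ = V₁·(P₁/P₂) = 6.892 L.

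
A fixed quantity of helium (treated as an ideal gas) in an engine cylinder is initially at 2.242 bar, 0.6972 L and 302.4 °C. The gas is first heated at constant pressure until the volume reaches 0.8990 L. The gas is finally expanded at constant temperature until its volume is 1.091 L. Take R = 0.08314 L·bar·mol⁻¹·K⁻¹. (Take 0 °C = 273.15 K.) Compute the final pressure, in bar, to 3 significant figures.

P₃ ≈ 1.85 bar

Convert: T₁ = 575.5 K.
P constant ⇒ V ∝ T: P₂ = P₁; T₂ = T₁·(V₂/V₁) = 742.1 K.
T constant ⇒ Boyle's law P V = const: T₃ = T₂; P₃ = P₂·(V₂/V₃) = 1.847 bar.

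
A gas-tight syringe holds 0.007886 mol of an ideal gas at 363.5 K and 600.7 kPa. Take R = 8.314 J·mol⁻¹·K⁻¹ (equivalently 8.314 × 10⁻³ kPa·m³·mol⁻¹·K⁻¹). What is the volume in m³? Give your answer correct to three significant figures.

V ≈ 3.97e-05 m³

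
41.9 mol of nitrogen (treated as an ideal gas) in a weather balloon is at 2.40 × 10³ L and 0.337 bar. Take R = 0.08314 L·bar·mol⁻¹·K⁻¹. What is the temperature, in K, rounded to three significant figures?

T ≈ 232 K

PV = nRT ⇒ T = PV/(nR) = (0.337 × 2.40e+03) / (41.9 × 0.08314)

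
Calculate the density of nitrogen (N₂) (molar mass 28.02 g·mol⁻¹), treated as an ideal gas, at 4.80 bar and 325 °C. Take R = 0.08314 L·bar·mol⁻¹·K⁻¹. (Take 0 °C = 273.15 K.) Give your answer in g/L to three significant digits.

ρ ≈ 2.70 g/L

ρ = PM/(RT) = (4.80 × 28.02) / (0.08314 × 598.1)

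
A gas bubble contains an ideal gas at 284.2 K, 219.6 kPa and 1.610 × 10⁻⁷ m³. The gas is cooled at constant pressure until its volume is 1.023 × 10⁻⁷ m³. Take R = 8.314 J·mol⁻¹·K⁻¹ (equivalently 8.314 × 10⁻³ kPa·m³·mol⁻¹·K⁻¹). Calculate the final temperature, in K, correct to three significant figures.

T₂ ≈ 181 K

Isobaric, so V/T is constant: P₂ = P₁; T₂ = T₁·(V₂/V₁) = 180.6 K.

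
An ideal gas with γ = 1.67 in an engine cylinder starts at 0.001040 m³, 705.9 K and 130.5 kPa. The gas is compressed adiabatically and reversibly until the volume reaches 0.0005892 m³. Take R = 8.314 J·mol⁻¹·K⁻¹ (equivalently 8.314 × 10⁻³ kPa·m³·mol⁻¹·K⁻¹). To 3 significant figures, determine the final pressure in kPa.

Reversible adiabatic, γ = 1.67: T₂ = T₁·(V₁/V₂)^(γ−1) = 1033 K; P₂ = P₁·(V₁/V₂)^γ = 337.1 kPa.

P₂ ≈ 337 kPa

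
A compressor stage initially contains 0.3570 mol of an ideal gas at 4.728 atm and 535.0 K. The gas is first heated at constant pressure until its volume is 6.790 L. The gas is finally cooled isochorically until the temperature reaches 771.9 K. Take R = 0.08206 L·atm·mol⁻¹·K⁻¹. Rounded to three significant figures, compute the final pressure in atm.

From PV = nRT: V₁ = nRT₁/P₁ = 3.315 L.
Isobaric, so V/T is constant: P₂ = P₁; T₂ = T₁·(V₂/V₁) = 1096 K.
Isochoric, so P/T is constant: V₃ = V₂; P₃ = P₂·(T₃/T₂) = 3.330 atm.

P₃ ≈ 3.33 atm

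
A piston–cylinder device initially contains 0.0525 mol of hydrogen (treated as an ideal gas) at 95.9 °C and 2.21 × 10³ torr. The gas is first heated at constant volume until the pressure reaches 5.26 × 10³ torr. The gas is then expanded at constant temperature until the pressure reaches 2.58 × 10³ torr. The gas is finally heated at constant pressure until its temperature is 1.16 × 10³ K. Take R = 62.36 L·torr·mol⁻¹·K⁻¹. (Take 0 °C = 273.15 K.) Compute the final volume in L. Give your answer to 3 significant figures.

V₄ ≈ 1.47 L

Convert: T₁ = 369.0 K.
From PV = nRT: V₁ = nRT₁/P₁ = 0.5467 L.
V constant ⇒ P ∝ T: V₂ = V₁; T₂ = T₁·(P₂/P₁) = 878.4 K.
T constant ⇒ Boyle's law P V = const: T₃ = T₂; V₃ = V₂·(P₂/P₃) = 1.115 L.
Isobaric, so V/T is constant: P₄ = P₃; V₄ = V₃·(T₄/T₃) = 1.472 L.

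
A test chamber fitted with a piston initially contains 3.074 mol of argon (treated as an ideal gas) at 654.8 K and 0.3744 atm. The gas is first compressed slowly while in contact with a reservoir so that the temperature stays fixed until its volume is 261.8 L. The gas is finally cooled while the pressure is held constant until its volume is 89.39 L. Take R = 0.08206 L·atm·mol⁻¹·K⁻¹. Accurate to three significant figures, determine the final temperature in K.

From PV = nRT: V₁ = nRT₁/P₁ = 441.2 L.
Isothermal, so P V is constant: T₂ = T₁; P₂ = P₁·(V₁/V₂) = 0.6309 atm.
Isobaric, so V/T is constant: P₃ = P₂; T₃ = T₂·(V₃/V₂) = 223.6 K.

T₃ ≈ 224 K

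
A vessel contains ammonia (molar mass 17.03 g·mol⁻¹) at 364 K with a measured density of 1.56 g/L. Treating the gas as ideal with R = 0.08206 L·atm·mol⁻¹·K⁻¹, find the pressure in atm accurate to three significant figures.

ρ = PM/(RT) ⇒ P = ρRT/M = (1.56 × 0.08206 × 364.0) / 17.03

P ≈ 2.74 atm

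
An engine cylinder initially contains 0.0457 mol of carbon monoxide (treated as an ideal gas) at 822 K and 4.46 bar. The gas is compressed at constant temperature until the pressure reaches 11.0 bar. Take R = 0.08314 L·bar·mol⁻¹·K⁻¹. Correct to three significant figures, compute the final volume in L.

V₂ ≈ 0.284 L

From PV = nRT: V₁ = nRT₁/P₁ = 0.7003 L.
T constant ⇒ Boyle's law P V = const: T₂ = T₁; V₂ = V₁·(P₁/P₂) = 0.2839 L.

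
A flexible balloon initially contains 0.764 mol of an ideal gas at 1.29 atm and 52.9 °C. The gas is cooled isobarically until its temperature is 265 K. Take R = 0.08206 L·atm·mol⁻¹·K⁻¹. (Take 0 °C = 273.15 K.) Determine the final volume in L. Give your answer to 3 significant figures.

Convert: T₁ = 326.0 K.
From PV = nRT: V₁ = nRT₁/P₁ = 15.85 L.
Isobaric, so V/T is constant: P₂ = P₁; V₂ = V₁·(T₂/T₁) = 12.88 L.

V₂ ≈ 12.9 L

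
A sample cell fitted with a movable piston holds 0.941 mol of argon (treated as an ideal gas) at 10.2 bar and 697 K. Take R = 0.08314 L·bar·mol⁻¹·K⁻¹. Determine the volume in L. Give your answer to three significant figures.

PV = nRT ⇒ V = nRT/P = (0.941 × 0.08314 × 697) / 10.2

V ≈ 5.35 L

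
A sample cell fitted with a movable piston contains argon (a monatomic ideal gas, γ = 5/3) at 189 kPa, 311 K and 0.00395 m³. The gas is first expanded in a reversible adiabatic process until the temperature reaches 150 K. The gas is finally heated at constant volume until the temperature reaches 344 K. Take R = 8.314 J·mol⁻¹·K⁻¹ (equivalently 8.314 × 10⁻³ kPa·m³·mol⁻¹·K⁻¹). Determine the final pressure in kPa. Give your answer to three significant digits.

P₃ ≈ 70.0 kPa

Adiabatic (γ = 5/3), T V^(γ−1) and P V^γ constant: P₂ = P₁·(T₂/T₁)^(γ/(γ−1)) = 30.53 kPa; V₂ = V₁·(T₁/T₂)^(1/(γ−1)) = 0.01179 m³.
V constant ⇒ P ∝ T: V₃ = V₂; P₃ = P₂·(T₃/T₂) = 70.03 kPa.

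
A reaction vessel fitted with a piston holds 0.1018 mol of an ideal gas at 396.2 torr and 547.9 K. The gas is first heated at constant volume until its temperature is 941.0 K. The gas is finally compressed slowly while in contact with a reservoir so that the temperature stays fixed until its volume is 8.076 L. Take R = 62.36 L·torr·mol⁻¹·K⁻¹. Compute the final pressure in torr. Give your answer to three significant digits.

P₃ ≈ 740 torr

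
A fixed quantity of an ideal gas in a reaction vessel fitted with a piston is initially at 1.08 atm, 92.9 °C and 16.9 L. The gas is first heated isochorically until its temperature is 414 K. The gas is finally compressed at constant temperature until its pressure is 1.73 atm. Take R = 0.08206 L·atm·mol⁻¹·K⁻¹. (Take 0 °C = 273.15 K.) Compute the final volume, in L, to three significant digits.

V₃ ≈ 11.9 L

Convert: T₁ = 366.0 K.
Isochoric, so P/T is constant: V₂ = V₁; P₂ = P₁·(T₂/T₁) = 1.221 atm.
Isothermal, so P V is constant: T₃ = T₂; V₃ = V₂·(P₂/P₃) = 11.93 L.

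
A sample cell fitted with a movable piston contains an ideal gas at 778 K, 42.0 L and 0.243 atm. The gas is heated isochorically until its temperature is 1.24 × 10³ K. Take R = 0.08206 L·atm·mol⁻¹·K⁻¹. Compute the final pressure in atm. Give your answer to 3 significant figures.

Isochoric, so P/T is constant: V₂ = V₁; P₂ = P₁·(T₂/T₁) = 0.3873 atm.

P₂ ≈ 0.387 atm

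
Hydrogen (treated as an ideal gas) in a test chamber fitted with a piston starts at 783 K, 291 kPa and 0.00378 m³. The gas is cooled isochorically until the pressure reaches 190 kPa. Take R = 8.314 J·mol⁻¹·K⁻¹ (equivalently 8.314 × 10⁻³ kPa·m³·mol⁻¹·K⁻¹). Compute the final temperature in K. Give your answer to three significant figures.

T₂ ≈ 511 K

V constant ⇒ P ∝ T: V₂ = V₁; T₂ = T₁·(P₂/P₁) = 511.2 K.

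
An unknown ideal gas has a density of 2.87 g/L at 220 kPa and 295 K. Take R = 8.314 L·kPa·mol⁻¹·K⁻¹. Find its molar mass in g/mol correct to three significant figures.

M ≈ 32.0 g/mol

ρ = PM/(RT) ⇒ M = ρRT/P = (2.87 × 8.314 × 295.0) / 220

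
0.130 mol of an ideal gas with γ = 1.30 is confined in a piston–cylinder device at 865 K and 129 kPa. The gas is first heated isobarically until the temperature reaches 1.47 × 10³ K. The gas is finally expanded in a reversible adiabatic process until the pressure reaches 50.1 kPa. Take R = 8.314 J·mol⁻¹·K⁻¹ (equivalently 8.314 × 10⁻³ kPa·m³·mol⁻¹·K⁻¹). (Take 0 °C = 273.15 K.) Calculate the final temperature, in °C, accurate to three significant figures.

T₃ ≈ 909 °C

From PV = nRT: V₁ = nRT₁/P₁ = 0.007247 m³.
Isobaric, so V/T is constant: P₂ = P₁; V₂ = V₁·(T₂/T₁) = 0.01232 m³.
Adiabatic (γ = 1.30), T V^(γ−1) and P V^γ constant: T₃ = T₂·(P₃/P₂)^((γ−1)/γ) = 1182 K; V₃ = V₂·(P₂/P₃)^(1/γ) = 0.02549 m³.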